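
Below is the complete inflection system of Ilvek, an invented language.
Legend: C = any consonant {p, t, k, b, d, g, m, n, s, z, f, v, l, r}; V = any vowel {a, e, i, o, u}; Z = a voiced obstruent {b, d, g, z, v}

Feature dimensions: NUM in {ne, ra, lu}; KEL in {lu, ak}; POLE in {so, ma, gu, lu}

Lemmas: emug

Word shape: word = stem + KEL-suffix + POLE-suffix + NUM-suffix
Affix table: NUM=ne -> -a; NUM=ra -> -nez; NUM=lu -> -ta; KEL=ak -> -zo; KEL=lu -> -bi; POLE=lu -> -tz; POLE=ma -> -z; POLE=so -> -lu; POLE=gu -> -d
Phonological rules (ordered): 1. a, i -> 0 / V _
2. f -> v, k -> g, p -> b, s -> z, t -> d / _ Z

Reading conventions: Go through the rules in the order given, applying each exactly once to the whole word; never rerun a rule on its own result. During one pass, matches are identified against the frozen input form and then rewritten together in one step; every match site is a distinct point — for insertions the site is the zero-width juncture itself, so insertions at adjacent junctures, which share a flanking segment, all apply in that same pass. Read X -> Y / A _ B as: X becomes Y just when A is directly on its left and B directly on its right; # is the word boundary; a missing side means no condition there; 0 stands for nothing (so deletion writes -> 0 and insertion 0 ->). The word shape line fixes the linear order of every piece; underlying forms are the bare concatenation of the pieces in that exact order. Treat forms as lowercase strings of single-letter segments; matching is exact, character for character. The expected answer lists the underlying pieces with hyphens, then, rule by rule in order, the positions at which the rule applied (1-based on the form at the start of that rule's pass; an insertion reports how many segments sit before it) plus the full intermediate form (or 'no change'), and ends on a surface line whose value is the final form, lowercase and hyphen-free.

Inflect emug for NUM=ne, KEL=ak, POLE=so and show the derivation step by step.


underlying: emug-zo-lu-a
1. a, i -> 0 / V _: fires at position(s) 9: emugzolu
2. f -> v, k -> g, p -> b, s -> z, t -> d / _ Z: no change
surface: emugzolu


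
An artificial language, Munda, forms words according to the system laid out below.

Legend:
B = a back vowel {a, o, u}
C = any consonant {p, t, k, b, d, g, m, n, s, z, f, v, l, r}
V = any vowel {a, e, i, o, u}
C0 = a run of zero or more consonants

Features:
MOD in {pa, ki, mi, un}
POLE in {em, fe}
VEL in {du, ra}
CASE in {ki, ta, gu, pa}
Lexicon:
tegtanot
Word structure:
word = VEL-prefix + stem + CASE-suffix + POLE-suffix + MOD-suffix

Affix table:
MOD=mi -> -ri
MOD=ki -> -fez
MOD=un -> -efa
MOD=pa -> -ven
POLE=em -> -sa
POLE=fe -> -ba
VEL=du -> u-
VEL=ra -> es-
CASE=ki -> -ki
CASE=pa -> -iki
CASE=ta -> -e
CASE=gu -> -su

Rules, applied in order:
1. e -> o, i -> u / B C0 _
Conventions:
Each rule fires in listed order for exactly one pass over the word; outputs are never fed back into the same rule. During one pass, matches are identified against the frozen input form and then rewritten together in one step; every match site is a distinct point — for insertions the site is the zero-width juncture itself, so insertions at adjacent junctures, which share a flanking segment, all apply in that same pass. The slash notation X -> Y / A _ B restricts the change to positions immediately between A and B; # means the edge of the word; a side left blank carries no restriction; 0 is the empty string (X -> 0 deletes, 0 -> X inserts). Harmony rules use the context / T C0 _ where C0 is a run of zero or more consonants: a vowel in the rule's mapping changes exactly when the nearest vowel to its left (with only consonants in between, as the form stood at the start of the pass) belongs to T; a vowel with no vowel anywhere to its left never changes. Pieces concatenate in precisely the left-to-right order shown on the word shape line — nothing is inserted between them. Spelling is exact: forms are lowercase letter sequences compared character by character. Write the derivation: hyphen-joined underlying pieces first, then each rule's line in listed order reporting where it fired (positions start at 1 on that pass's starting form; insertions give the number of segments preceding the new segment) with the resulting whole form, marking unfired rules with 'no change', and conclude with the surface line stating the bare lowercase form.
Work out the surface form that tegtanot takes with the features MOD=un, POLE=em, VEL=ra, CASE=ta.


underlying: es-tegtanot-e-sa-efa
1. e -> o, i -> u / B C0 _: fires at position(s) 11, 14: estegtanotosaofa
surface: estegtanotosaofa


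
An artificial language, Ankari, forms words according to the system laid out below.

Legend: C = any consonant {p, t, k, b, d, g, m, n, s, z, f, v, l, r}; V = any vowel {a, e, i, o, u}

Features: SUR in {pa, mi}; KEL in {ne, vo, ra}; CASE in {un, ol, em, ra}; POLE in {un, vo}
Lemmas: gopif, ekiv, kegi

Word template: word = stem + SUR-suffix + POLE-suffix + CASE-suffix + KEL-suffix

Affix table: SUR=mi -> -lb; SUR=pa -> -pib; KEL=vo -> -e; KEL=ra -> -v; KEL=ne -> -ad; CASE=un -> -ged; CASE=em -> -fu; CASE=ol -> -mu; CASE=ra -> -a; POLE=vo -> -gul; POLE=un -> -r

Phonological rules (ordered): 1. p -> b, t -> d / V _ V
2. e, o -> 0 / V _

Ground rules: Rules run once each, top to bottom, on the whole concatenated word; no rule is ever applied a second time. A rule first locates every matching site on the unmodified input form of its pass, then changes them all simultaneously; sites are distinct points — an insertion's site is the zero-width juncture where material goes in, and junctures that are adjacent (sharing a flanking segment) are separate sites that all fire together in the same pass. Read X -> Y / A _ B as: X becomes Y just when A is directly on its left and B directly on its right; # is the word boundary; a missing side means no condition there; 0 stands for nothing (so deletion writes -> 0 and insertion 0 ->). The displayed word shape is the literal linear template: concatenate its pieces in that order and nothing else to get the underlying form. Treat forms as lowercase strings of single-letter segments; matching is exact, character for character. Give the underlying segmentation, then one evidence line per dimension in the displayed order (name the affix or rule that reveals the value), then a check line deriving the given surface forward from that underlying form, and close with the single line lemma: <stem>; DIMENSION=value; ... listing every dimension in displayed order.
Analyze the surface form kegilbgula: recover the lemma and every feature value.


underlying: kegi-lb-gul-a-e
SUR=mi - signalled by the affix -lb
KEL=vo - signalled by the affix -e
CASE=ra - signalled by the affix -a
POLE=vo - signalled by the affix -gul
check: kegilbgulae -> kegilbgulae -> kegilbgula
lemma: kegi; SUR=mi; KEL=vo; CASE=ra; POLE=vo


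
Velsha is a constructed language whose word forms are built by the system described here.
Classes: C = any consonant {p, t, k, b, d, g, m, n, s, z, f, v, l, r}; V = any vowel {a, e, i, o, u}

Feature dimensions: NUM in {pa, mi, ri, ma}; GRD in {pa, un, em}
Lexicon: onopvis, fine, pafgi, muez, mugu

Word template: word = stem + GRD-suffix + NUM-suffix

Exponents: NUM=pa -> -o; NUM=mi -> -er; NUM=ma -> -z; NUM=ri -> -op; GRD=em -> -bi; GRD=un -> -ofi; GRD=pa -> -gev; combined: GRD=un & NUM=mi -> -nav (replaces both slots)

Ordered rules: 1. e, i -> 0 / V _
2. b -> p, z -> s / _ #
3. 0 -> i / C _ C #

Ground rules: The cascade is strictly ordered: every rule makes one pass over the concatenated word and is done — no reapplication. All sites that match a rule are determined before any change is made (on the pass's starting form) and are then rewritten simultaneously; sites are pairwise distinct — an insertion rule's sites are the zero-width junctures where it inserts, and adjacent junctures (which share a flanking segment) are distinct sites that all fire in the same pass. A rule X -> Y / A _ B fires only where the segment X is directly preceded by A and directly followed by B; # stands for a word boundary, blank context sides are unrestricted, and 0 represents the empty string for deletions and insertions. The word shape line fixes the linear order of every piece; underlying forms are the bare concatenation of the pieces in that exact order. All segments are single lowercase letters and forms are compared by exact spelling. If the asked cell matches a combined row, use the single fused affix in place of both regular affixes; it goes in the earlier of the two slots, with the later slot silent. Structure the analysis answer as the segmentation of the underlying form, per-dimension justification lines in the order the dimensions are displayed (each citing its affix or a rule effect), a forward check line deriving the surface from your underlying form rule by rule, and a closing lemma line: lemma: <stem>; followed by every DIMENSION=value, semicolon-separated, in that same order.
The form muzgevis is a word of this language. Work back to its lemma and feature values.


underlying: muez-gev-z
NUM=ma - signalled by the affix -z
GRD=pa - signalled by the affix -gev
check: muezgevz -> muzgevz -> muzgevs -> muzgevis
lemma: muez; NUM=ma; GRD=pa


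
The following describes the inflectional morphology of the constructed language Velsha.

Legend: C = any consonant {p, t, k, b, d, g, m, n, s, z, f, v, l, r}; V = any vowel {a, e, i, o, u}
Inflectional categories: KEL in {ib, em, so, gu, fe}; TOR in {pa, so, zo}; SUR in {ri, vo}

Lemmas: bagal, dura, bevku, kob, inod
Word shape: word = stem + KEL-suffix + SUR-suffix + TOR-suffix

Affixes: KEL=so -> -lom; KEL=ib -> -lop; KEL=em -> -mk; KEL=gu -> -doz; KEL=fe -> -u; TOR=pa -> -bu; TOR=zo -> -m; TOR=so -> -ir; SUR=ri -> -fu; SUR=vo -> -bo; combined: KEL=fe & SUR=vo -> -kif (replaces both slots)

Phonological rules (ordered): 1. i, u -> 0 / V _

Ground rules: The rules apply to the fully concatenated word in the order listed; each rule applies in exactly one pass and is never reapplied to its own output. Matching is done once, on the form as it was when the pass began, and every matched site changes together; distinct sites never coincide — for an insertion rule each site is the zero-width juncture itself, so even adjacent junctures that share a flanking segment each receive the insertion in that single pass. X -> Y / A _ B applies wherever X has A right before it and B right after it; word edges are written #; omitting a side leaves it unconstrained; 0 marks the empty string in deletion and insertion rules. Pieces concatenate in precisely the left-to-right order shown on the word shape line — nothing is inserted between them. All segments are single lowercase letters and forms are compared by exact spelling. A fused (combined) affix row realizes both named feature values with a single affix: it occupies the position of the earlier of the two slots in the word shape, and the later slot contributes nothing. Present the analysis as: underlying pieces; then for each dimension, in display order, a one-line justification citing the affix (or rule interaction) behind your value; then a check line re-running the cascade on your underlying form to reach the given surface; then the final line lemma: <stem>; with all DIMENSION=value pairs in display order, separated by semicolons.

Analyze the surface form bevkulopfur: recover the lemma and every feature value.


underlying: bevku-lop-fu-ir
KEL=ib - signalled by the affix -lop
TOR=so - signalled by the affix -ir
SUR=ri - signalled by the affix -fu
check: bevkulopfuir -> bevkulopfur
lemma: bevku; KEL=ib; TOR=so; SUR=ri


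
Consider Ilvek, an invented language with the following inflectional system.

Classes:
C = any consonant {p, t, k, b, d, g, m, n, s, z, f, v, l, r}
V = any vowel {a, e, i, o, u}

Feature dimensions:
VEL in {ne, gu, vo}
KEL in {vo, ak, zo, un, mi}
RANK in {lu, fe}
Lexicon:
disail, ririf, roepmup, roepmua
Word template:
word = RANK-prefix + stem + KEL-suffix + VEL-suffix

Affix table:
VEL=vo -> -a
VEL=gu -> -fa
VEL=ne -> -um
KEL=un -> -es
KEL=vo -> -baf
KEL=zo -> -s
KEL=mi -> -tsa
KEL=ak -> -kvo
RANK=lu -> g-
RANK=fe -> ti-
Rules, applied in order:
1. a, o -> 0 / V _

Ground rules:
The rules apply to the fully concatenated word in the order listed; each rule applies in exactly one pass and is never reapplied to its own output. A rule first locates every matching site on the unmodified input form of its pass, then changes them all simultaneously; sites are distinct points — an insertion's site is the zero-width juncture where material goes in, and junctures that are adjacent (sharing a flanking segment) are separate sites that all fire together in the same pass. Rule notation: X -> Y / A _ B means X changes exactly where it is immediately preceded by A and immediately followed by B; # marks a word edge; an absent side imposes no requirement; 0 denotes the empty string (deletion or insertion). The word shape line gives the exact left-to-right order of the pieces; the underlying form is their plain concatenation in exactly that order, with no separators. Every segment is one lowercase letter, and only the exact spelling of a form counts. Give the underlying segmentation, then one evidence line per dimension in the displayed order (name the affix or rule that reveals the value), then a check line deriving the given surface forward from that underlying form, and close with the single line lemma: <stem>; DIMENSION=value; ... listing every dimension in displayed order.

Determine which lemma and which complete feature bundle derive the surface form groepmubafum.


underlying: g-roepmua-baf-um
VEL=ne - signalled by the affix -um
KEL=vo - signalled by the affix -baf
RANK=lu - signalled by the affix g-
check: groepmuabafum -> groepmubafum
lemma: roepmua; VEL=ne; KEL=vo; RANK=lu


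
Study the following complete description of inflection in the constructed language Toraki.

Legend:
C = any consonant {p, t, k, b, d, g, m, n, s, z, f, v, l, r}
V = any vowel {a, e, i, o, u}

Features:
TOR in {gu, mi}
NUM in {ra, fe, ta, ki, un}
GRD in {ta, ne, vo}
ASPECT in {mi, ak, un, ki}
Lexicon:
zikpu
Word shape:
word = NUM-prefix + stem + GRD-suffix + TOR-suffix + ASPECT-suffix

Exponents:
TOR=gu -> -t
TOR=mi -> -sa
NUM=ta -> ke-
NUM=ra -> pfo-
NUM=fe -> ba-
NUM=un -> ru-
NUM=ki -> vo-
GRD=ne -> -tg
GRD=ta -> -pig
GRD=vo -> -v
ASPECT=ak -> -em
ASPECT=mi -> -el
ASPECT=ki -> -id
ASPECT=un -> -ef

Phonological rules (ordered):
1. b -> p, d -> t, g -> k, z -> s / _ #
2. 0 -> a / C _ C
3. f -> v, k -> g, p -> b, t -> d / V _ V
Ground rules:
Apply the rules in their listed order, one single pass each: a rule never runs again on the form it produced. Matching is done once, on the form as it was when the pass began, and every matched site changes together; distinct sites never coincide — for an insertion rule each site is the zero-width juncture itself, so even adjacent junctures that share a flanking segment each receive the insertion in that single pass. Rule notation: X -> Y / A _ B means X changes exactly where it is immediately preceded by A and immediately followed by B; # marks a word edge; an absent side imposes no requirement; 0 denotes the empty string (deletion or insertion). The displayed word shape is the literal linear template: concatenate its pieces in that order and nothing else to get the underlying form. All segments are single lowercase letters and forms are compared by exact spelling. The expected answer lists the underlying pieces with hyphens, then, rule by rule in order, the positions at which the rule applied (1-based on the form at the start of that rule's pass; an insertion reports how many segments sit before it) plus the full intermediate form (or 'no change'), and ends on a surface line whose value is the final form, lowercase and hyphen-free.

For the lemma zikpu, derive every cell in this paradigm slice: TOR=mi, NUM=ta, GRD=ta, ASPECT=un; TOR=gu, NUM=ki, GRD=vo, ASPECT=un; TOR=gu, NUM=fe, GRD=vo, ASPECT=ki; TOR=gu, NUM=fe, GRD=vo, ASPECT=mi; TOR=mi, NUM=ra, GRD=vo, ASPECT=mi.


cell TOR=mi, NUM=ta, GRD=ta, ASPECT=un:
underlying: ke-zikpu-pig-sa-ef
1. b -> p, d -> t, g -> k, z -> s / _ #: no change
2. 0 -> a / C _ C: inserts after position(s) 5, 10: kezikapupigasaef
3. f -> v, k -> g, p -> b, t -> d / V _ V: fires at position(s) 5, 7, 9: kezigabubigasaef
surface: kezigabubigasaef

cell TOR=gu, NUM=ki, GRD=vo, ASPECT=un:
underlying: vo-zikpu-v-t-ef
1. b -> p, d -> t, g -> k, z -> s / _ #: no change
2. 0 -> a / C _ C: inserts after position(s) 5, 8: vozikapuvatef
3. f -> v, k -> g, p -> b, t -> d / V _ V: fires at position(s) 5, 7, 11: vozigabuvadef
surface: vozigabuvadef

cell TOR=gu, NUM=fe, GRD=vo, ASPECT=ki:
underlying: ba-zikpu-v-t-id
1. b -> p, d -> t, g -> k, z -> s / _ #: fires at position(s) 11: bazikpuvtit
2. 0 -> a / C _ C: inserts after position(s) 5, 8: bazikapuvatit
3. f -> v, k -> g, p -> b, t -> d / V _ V: fires at position(s) 5, 7, 11: bazigabuvadit
surface: bazigabuvadit

cell TOR=gu, NUM=fe, GRD=vo, ASPECT=mi:
underlying: ba-zikpu-v-t-el
1. b -> p, d -> t, g -> k, z -> s / _ #: no change
2. 0 -> a / C _ C: inserts after position(s) 5, 8: bazikapuvatel
3. f -> v, k -> g, p -> b, t -> d / V _ V: fires at position(s) 5, 7, 11: bazigabuvadel
surface: bazigabuvadel

cell TOR=mi, NUM=ra, GRD=vo, ASPECT=mi:
underlying: pfo-zikpu-v-sa-el
1. b -> p, d -> t, g -> k, z -> s / _ #: no change
2. 0 -> a / C _ C: inserts after position(s) 1, 6, 9: pafozikapuvasael
3. f -> v, k -> g, p -> b, t -> d / V _ V: fires at position(s) 3, 7, 9: pavozigabuvasael
surface: pavozigabuvasael


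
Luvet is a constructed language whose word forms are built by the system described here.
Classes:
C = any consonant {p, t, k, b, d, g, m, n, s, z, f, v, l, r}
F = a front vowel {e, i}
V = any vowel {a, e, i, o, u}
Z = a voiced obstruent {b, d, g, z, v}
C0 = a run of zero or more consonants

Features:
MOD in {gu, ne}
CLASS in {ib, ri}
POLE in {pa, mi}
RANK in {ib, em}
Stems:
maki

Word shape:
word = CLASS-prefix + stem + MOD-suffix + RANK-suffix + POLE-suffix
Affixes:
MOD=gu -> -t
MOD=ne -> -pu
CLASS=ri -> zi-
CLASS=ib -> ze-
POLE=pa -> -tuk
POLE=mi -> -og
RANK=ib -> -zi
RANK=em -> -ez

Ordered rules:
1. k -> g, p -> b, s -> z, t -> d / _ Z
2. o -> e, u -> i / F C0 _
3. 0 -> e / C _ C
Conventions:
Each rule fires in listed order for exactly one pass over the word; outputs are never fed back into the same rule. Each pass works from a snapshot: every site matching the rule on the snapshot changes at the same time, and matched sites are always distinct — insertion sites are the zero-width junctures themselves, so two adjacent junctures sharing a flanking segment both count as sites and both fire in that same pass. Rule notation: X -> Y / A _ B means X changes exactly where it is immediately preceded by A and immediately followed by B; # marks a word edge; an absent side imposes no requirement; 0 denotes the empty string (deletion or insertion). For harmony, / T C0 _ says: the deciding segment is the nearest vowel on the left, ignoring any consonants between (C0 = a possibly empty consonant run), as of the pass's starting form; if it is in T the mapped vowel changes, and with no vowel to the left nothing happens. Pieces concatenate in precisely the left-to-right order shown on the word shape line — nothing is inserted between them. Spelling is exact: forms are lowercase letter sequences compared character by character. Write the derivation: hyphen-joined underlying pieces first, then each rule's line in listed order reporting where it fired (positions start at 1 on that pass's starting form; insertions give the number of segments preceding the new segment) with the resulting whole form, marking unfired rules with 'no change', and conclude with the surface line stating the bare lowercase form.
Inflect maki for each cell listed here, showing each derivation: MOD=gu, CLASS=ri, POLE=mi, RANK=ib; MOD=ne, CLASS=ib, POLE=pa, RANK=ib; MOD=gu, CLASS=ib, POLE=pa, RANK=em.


cell MOD=gu, CLASS=ri, POLE=mi, RANK=ib:
underlying: zi-maki-t-zi-og
1. k -> g, p -> b, s -> z, t -> d / _ Z: fires at position(s) 7: zimakidziog
2. o -> e, u -> i / F C0 _: fires at position(s) 10: zimakidzieg
3. 0 -> e / C _ C: inserts after position(s) 7: zimakidezieg
surface: zimakidezieg

cell MOD=ne, CLASS=ib, POLE=pa, RANK=ib:
underlying: ze-maki-pu-zi-tuk
1. k -> g, p -> b, s -> z, t -> d / _ Z: no change
2. o -> e, u -> i / F C0 _: fires at position(s) 8, 12: zemakipizitik
3. 0 -> e / C _ C: no change
surface: zemakipizitik

cell MOD=gu, CLASS=ib, POLE=pa, RANK=em:
underlying: ze-maki-t-ez-tuk
1. k -> g, p -> b, s -> z, t -> d / _ Z: no change
2. o -> e, u -> i / F C0 _: fires at position(s) 11: zemakiteztik
3. 0 -> e / C _ C: inserts after position(s) 9: zemakitezetik
surface: zemakitezetik


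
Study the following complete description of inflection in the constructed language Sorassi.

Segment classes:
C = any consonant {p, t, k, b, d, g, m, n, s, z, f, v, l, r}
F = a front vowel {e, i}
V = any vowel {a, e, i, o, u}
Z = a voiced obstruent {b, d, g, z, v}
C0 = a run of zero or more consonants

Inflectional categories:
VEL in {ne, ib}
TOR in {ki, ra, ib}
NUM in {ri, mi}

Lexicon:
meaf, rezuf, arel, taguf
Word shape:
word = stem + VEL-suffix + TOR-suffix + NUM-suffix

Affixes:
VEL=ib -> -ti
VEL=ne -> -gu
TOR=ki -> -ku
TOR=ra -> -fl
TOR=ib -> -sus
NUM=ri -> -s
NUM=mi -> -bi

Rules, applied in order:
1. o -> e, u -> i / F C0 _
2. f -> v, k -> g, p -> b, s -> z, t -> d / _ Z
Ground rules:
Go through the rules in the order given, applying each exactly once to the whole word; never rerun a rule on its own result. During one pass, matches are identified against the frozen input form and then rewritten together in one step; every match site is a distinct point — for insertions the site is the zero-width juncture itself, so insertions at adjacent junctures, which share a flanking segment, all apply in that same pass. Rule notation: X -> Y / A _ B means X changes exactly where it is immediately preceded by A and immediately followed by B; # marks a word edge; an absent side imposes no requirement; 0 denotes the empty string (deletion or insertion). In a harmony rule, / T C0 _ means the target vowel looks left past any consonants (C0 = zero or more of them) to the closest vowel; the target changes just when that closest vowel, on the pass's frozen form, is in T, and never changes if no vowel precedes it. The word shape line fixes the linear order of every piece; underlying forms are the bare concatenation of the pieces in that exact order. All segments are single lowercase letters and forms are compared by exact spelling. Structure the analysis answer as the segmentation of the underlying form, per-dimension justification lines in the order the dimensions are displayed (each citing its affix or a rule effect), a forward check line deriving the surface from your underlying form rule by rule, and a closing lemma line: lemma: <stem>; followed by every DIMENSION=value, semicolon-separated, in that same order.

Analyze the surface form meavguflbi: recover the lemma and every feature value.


underlying: meaf-gu-fl-bi
VEL=ne - signalled by the affix -gu
TOR=ra - signalled by the affix -fl
NUM=mi - signalled by the affix -bi
check: meafguflbi -> meafguflbi -> meavguflbi
lemma: meaf; VEL=ne; TOR=ra; NUM=mi


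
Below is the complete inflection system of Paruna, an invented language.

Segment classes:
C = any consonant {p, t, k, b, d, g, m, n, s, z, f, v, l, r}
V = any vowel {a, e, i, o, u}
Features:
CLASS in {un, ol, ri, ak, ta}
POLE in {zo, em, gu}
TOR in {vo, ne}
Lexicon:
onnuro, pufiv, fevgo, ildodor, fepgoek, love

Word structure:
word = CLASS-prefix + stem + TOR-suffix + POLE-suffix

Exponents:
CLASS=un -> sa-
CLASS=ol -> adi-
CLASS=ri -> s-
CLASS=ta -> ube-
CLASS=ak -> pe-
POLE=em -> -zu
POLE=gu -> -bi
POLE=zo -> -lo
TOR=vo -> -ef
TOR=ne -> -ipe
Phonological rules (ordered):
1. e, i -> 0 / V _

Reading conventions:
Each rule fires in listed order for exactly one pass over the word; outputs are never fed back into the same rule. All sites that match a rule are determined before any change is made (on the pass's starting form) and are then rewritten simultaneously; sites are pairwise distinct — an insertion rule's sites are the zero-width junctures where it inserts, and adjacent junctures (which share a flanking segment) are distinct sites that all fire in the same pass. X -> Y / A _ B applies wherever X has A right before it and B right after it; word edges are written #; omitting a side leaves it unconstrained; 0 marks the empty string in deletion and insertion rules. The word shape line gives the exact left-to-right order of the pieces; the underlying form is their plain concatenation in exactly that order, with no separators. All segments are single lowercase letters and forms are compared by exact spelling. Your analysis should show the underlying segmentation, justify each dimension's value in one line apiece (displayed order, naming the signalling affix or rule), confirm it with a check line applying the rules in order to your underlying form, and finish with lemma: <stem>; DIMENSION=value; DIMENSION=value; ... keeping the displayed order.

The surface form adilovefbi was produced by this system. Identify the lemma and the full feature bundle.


underlying: adi-love-ef-bi
CLASS=ol - signalled by the affix adi-
POLE=gu - signalled by the affix -bi
TOR=vo - signalled by the affix -ef
check: adiloveefbi -> adilovefbi
lemma: love; CLASS=ol; POLE=gu; TOR=vo


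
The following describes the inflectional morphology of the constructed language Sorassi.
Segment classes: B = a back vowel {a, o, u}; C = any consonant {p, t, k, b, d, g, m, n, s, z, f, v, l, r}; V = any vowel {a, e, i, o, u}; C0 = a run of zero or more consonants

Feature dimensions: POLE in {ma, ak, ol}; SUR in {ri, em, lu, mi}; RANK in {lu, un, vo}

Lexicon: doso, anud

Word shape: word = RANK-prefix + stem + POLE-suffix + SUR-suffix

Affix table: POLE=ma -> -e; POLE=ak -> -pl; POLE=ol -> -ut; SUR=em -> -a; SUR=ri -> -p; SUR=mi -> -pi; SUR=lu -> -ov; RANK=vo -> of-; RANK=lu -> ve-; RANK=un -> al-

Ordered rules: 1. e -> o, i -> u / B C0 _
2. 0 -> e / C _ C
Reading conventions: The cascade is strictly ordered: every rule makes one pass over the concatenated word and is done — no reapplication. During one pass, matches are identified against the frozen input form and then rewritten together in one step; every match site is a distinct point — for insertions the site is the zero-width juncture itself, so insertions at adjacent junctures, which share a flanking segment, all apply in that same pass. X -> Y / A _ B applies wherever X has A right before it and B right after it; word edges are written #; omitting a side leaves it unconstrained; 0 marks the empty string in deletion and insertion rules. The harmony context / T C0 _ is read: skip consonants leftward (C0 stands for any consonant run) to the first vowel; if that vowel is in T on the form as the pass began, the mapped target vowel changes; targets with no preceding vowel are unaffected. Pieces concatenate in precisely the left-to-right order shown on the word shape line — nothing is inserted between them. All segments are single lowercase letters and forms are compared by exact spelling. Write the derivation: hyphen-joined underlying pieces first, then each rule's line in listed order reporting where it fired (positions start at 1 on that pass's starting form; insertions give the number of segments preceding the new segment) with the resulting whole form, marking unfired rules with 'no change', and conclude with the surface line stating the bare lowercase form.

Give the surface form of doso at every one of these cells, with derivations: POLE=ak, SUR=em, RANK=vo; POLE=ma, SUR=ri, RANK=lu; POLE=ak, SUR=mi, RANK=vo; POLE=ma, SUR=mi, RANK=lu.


cell POLE=ak, SUR=em, RANK=vo:
underlying: of-doso-pl-a
1. e -> o, i -> u / B C0 _: no change
2. 0 -> e / C _ C: inserts after position(s) 2, 7: ofedosopela
surface: ofedosopela

cell POLE=ma, SUR=ri, RANK=lu:
underlying: ve-doso-e-p
1. e -> o, i -> u / B C0 _: fires at position(s) 7: vedosoop
2. 0 -> e / C _ C: no change
surface: vedosoop

cell POLE=ak, SUR=mi, RANK=vo:
underlying: of-doso-pl-pi
1. e -> o, i -> u / B C0 _: fires at position(s) 10: ofdosoplpu
2. 0 -> e / C _ C: inserts after position(s) 2, 7, 8: ofedosopelepu
surface: ofedosopelepu

cell POLE=ma, SUR=mi, RANK=lu:
underlying: ve-doso-e-pi
1. e -> o, i -> u / B C0 _: fires at position(s) 7: vedosoopi
2. 0 -> e / C _ C: no change
surface: vedosoopi


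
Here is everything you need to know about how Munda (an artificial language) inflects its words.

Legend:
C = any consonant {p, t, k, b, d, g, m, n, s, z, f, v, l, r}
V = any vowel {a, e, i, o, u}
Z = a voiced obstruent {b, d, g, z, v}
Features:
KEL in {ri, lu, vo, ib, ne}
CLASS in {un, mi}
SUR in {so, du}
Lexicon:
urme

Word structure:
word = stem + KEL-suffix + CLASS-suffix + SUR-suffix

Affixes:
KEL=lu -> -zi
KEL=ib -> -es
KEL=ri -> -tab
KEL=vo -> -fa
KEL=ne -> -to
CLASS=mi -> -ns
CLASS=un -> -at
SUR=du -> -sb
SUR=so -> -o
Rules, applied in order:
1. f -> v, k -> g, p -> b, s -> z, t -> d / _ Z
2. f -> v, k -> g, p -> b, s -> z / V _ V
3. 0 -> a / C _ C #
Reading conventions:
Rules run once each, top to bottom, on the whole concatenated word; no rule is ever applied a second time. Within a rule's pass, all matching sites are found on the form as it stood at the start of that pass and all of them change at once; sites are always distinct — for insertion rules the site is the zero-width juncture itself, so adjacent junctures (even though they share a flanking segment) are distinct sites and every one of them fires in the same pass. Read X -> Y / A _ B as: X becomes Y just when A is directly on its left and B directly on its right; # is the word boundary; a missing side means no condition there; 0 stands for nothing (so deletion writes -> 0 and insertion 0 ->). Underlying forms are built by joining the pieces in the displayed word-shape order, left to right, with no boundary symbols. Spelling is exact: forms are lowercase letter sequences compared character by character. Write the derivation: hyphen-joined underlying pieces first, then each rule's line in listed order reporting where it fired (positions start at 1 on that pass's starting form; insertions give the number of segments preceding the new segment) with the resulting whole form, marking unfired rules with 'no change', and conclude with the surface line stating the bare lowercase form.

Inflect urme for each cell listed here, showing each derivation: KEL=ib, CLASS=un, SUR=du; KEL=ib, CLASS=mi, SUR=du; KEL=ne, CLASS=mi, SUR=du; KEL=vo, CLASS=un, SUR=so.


cell KEL=ib, CLASS=un, SUR=du:
underlying: urme-es-at-sb
1. f -> v, k -> g, p -> b, s -> z, t -> d / _ Z: fires at position(s) 9: urmeesatzb
2. f -> v, k -> g, p -> b, s -> z / V _ V: fires at position(s) 6: urmeezatzb
3. 0 -> a / C _ C #: inserts after position(s) 9: urmeezatzab
surface: urmeezatzab

cell KEL=ib, CLASS=mi, SUR=du:
underlying: urme-es-ns-sb
1. f -> v, k -> g, p -> b, s -> z, t -> d / _ Z: fires at position(s) 9: urmeesnszb
2. f -> v, k -> g, p -> b, s -> z / V _ V: no change
3. 0 -> a / C _ C #: inserts after position(s) 9: urmeesnszab
surface: urmeesnszab

cell KEL=ne, CLASS=mi, SUR=du:
underlying: urme-to-ns-sb
1. f -> v, k -> g, p -> b, s -> z, t -> d / _ Z: fires at position(s) 9: urmetonszb
2. f -> v, k -> g, p -> b, s -> z / V _ V: no change
3. 0 -> a / C _ C #: inserts after position(s) 9: urmetonszab
surface: urmetonszab

cell KEL=vo, CLASS=un, SUR=so:
underlying: urme-fa-at-o
1. f -> v, k -> g, p -> b, s -> z, t -> d / _ Z: no change
2. f -> v, k -> g, p -> b, s -> z / V _ V: fires at position(s) 5: urmevaato
3. 0 -> a / C _ C #: no change
surface: urmevaato


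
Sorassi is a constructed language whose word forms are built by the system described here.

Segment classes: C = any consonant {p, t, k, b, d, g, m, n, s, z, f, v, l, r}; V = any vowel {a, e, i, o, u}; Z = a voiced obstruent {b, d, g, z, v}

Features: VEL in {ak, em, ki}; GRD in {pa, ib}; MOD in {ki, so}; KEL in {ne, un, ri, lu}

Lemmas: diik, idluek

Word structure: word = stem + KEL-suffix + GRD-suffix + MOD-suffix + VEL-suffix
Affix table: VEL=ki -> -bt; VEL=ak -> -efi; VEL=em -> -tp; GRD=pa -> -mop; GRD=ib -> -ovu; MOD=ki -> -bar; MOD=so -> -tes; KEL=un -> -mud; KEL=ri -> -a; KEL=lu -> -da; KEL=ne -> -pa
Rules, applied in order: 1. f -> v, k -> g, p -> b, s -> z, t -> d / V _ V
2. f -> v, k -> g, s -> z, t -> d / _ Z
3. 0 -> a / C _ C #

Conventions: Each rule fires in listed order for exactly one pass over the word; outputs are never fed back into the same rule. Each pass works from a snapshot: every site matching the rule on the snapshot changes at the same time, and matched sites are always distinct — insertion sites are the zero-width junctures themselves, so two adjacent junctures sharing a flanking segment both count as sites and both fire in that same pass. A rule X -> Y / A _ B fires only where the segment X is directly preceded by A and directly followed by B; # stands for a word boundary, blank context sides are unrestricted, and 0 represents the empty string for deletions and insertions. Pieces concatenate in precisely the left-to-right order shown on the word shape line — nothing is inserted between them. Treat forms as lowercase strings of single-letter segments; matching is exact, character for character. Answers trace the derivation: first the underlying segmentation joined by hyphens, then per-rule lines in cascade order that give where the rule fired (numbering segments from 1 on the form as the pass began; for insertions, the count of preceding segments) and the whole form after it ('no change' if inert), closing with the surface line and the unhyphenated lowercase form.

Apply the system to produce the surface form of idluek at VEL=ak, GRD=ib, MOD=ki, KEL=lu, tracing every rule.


underlying: idluek-da-ovu-bar-efi
1. f -> v, k -> g, p -> b, s -> z, t -> d / V _ V: fires at position(s) 16: idluekdaovubarevi
2. f -> v, k -> g, s -> z, t -> d / _ Z: fires at position(s) 6: idluegdaovubarevi
3. 0 -> a / C _ C #: no change
surface: idluegdaovubarevi


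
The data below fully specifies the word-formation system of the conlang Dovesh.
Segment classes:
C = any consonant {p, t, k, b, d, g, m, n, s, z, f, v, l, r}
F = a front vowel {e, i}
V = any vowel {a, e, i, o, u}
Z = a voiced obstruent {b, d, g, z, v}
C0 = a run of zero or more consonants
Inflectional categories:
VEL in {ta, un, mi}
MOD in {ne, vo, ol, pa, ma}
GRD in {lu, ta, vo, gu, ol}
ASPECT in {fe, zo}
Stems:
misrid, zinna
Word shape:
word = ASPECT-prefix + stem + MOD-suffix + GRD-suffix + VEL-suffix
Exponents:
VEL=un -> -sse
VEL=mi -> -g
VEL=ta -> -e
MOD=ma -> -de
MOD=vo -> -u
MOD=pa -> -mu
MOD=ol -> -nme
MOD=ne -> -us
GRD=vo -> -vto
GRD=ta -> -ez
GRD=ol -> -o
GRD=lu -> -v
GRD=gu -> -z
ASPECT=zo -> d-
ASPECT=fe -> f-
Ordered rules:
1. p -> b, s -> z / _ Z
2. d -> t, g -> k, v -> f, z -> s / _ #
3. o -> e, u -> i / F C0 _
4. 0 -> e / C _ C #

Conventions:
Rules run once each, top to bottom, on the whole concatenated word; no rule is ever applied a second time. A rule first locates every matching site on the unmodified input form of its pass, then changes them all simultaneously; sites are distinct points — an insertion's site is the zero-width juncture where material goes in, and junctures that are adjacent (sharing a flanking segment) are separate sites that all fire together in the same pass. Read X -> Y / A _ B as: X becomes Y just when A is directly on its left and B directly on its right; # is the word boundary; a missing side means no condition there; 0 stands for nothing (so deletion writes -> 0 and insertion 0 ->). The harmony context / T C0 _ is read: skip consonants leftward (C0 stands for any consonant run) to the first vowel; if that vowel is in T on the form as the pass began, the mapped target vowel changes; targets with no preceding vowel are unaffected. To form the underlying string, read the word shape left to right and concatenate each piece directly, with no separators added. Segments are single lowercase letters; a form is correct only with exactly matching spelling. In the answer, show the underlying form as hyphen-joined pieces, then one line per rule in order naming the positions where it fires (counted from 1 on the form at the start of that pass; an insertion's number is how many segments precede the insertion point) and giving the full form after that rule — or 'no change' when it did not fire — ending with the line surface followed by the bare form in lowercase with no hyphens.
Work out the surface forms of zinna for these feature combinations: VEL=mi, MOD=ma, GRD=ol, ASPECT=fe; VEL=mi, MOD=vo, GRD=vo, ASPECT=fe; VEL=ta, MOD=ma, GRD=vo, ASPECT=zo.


cell VEL=mi, MOD=ma, GRD=ol, ASPECT=fe:
underlying: f-zinna-de-o-g
1. p -> b, s -> z / _ Z: no change
2. d -> t, g -> k, v -> f, z -> s / _ #: fires at position(s) 10: fzinnadeok
3. o -> e, u -> i / F C0 _: fires at position(s) 9: fzinnadeek
4. 0 -> e / C _ C #: no change
surface: fzinnadeek

cell VEL=mi, MOD=vo, GRD=vo, ASPECT=fe:
underlying: f-zinna-u-vto-g
1. p -> b, s -> z / _ Z: no change
2. d -> t, g -> k, v -> f, z -> s / _ #: fires at position(s) 11: fzinnauvtok
3. o -> e, u -> i / F C0 _: no change
4. 0 -> e / C _ C #: no change
surface: fzinnauvtok

cell VEL=ta, MOD=ma, GRD=vo, ASPECT=zo:
underlying: d-zinna-de-vto-e
1. p -> b, s -> z / _ Z: no change
2. d -> t, g -> k, v -> f, z -> s / _ #: no change
3. o -> e, u -> i / F C0 _: fires at position(s) 11: dzinnadevtee
4. 0 -> e / C _ C #: no change
surface: dzinnadevtee


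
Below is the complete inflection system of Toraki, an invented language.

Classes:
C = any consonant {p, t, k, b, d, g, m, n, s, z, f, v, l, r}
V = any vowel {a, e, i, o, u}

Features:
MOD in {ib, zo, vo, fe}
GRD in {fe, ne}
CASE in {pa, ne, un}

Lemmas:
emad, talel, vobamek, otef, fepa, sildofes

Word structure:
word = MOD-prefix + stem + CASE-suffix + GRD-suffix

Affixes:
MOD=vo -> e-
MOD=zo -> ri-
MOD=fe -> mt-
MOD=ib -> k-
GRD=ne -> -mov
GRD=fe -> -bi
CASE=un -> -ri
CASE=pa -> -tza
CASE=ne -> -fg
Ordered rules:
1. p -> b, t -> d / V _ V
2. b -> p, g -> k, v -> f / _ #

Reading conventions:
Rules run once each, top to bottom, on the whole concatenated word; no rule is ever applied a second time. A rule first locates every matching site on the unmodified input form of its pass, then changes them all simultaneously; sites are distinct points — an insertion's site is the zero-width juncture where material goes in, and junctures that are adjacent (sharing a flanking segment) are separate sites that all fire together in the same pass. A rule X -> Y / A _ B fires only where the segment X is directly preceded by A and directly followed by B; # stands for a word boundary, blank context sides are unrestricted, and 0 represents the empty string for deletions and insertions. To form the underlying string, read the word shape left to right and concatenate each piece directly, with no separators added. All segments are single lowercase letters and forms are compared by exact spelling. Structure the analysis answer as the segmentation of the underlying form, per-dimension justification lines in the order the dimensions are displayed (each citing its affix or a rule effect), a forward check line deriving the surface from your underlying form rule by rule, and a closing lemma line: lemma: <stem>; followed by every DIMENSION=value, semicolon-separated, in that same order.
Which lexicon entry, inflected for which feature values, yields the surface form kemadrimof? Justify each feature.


underlying: k-emad-ri-mov
MOD=ib - signalled by the affix k-
GRD=ne - signalled by the affix -mov
CASE=un - signalled by the affix -ri
check: kemadrimov -> kemadrimov -> kemadrimof
lemma: emad; MOD=ib; GRD=ne; CASE=un


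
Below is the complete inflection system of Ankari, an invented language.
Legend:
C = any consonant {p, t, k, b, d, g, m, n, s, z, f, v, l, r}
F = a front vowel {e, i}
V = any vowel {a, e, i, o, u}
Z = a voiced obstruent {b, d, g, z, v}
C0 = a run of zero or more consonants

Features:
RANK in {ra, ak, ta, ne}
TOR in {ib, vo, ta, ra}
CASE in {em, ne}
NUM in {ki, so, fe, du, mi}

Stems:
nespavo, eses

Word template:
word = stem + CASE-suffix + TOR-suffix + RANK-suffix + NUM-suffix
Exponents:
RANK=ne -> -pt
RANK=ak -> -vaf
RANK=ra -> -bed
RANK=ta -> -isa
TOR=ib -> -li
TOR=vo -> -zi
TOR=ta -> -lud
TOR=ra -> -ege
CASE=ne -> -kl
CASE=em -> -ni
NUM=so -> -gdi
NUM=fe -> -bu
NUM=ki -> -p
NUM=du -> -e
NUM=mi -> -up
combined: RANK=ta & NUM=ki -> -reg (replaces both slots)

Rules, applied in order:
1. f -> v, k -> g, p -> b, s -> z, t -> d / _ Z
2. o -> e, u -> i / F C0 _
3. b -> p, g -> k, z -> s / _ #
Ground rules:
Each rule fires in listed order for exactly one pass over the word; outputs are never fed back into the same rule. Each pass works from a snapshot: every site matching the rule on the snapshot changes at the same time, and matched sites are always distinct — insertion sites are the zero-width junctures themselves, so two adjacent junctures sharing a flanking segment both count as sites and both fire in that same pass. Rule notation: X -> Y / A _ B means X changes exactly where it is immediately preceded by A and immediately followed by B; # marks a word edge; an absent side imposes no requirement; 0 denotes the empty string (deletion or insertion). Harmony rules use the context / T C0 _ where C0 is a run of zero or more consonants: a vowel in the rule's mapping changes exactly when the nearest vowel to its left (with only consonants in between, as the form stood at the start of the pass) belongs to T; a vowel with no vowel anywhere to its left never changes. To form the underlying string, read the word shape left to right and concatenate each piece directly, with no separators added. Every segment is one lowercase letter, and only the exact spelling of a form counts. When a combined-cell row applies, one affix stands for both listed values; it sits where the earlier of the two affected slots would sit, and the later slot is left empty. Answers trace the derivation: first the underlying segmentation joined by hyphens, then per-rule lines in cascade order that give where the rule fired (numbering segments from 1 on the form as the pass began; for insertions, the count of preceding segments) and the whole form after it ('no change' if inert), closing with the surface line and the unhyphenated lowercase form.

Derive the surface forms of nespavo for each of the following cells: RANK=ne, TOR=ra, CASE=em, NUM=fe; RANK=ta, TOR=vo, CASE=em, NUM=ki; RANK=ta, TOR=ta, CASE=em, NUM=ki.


cell RANK=ne, TOR=ra, CASE=em, NUM=fe:
underlying: nespavo-ni-ege-pt-bu
1. f -> v, k -> g, p -> b, s -> z, t -> d / _ Z: fires at position(s) 14: nespavoniegepdbu
2. o -> e, u -> i / F C0 _: fires at position(s) 16: nespavoniegepdbi
3. b -> p, g -> k, z -> s / _ #: no change
surface: nespavoniegepdbi

cell RANK=ta, TOR=vo, CASE=em, NUM=ki:
underlying: nespavo-ni-zi-reg
1. f -> v, k -> g, p -> b, s -> z, t -> d / _ Z: no change
2. o -> e, u -> i / F C0 _: no change
3. b -> p, g -> k, z -> s / _ #: fires at position(s) 14: nespavonizirek
surface: nespavonizirek

cell RANK=ta, TOR=ta, CASE=em, NUM=ki:
underlying: nespavo-ni-lud-reg
1. f -> v, k -> g, p -> b, s -> z, t -> d / _ Z: no change
2. o -> e, u -> i / F C0 _: fires at position(s) 11: nespavonilidreg
3. b -> p, g -> k, z -> s / _ #: fires at position(s) 15: nespavonilidrek
surface: nespavonilidrek
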